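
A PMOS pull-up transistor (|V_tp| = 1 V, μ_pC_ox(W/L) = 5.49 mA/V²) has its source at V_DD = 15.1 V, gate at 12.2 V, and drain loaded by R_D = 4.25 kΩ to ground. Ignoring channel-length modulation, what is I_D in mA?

V_SG = V_DD − V_G = 15.1 − 12.2 = 2.9 V, so V_ov = 2.9 − 1 = 1.9 V.
Assume saturation: I_D = ½ k_p V_ov² = 0.5 × 5.49 × 1.9² = 9.91 mA, giving V_SD = V_DD − I_D R_D = 15.1 − 9.91 × 4.25 = -27 V.
But -27 V < V_ov = 1.9 V, so the device is actually in triode.
In triode I_D = k_p[V_ov V_SD − ½ V_SD²] and I_D = (V_DD − V_SD)/R_D. Equating: 11.7 V_SD² − 45.33 V_SD + 15.1 = 0, giving V_SD = 0.368 V (the root below V_ov).
I_D = (15.1 − 0.368) / 4.25 = 3.47 mA.

I_D = 3.47 mA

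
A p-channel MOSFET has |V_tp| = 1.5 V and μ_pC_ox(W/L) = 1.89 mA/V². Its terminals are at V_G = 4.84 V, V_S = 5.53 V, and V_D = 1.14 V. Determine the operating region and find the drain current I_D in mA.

Cutoff; I_D = 0 mA

V_SG = V_S − V_G = 5.53 − 4.84 = 0.69 V; V_SD = V_S − V_D = 5.53 − 1.14 = 4.39 V.
V_SG = 0.69 V < |V_tp| = 1.5 V, so the transistor is in cutoff.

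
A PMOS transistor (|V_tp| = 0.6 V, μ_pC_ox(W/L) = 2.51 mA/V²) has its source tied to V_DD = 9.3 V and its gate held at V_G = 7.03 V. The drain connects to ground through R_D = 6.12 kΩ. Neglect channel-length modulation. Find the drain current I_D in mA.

V_SG = V_DD − V_G = 9.3 − 7.03 = 2.27 V, so V_ov = 2.27 − 0.6 = 1.67 V.
Assume saturation: I_D = ½ k_p V_ov² = 0.5 × 2.51 × 1.67² = 3.5 mA, giving V_SD = V_DD − I_D R_D = 9.3 − 3.5 × 6.12 = -12.1 V.
But -12.1 V < V_ov = 1.67 V, so the device is actually in triode.
In triode I_D = k_p[V_ov V_SD − ½ V_SD²] and I_D = (V_DD − V_SD)/R_D. Equating: 7.68 V_SD² − 26.65 V_SD + 9.3 = 0, giving V_SD = 0.394 V (the root below V_ov).
I_D = (9.3 − 0.394) / 6.12 = 1.46 mA.

I_D = 1.46 mA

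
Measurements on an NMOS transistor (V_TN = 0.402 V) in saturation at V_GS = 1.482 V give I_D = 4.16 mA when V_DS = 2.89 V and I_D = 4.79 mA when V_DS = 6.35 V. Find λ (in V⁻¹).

λ = 0.0501 V⁻¹

With V_GS fixed, I_D ∝ (1 + λ V_DS) in saturation, so I_D2/I_D1 = (1 + λ V_DS2)/(1 + λ V_DS1).
4.79/4.16 = 1.151 = (1 + 6.35 λ)/(1 + 2.89 λ).
Solving: λ (I_D1 V_DS2 − I_D2 V_DS1) = I_D2 − I_D1, so λ = (4.79 − 4.16) / (4.16 × 6.35 − 4.79 × 2.89) = 0.63 / 12.6 = 0.0501 V⁻¹.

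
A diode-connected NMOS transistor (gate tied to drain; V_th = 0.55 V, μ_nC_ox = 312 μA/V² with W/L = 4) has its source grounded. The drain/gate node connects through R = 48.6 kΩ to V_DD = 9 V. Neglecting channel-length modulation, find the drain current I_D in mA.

With gate tied to drain, V_GS = V_DS ≥ V_GS − V_th, so the device is in saturation.
k_n = μ_nC_ox · (W/L) = 1.248 mA/V².
KCL at the drain: ½ k_n (V_GS − V_th)² = (V_DD − V_GS)/R.
Let x = V_GS − 0.55. Then 30.3 x² + x − 8.45 = 0, giving x = 0.512 V (positive root), so V_GS = 1.06 V.
I_D = (V_DD − V_GS)/R = (9 − 1.06) / 48.6 = 0.163 mA.

I_D = 0.163 mA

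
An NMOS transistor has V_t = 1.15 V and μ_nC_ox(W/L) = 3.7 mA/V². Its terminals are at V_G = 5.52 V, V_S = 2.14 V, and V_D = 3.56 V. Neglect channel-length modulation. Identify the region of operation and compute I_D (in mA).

V_GS = V_G − V_S = 5.52 − 2.14 = 3.38 V; V_DS = V_D − V_S = 3.56 − 2.14 = 1.42 V.
V_ov = V_GS − V_t = 3.38 − 1.15 = 2.23 V.
Since V_DS = 1.42 V < V_ov = 2.23 V, the device is in the triode region.
I_D = k_n [V_ov · V_DS − ½ V_DS²] = 3.7 × [2.23 × 1.42 − 0.5 × 1.42²] = 7.99 mA.

Triode; I_D = 7.99 mA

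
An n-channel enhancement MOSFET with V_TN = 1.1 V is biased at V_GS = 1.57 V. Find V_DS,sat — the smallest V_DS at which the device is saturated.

The boundary between triode and saturation is V_DS = V_GS − V_TN = V_ov.
V_ov = 1.57 − 1.1 = 0.47 V.

V_DS,sat = 0.470 V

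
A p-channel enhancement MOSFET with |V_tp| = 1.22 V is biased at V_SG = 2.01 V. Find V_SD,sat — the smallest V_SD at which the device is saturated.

V_SD,sat = 0.790 V

The boundary between triode and saturation is V_SD = V_SG − |V_tp| = V_ov.
V_ov = 2.01 − 1.22 = 0.79 V.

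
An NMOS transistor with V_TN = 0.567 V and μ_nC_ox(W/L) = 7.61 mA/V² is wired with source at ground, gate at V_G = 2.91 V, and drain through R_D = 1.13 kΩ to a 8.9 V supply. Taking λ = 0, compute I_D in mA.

I_D = 7.46 mA

V_GS = V_G = 2.91 V, so V_ov = 2.91 − 0.567 = 2.34 V.
Assume saturation: I_D = ½ k_n V_ov² = 0.5 × 7.61 × 2.34² = 20.9 mA, giving V_DS = V_DD − I_D R_D = 8.9 − 20.9 × 1.13 = -14.7 V.
But -14.7 V < V_ov = 2.34 V, so the device is actually in triode.
In triode I_D = k_n[V_ov V_DS − ½ V_DS²] and I_D = (V_DD − V_DS)/R_D. Equating: 4.3 V_DS² − 21.15 V_DS + 8.9 = 0, giving V_DS = 0.465 V (the root below V_ov).
I_D = (8.9 − 0.465) / 1.13 = 7.46 mA.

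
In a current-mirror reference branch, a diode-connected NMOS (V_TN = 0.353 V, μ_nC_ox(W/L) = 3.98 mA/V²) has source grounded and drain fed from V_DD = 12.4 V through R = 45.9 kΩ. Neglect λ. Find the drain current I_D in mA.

I_D = 0.255 mA

With gate tied to drain, V_GS = V_DS ≥ V_GS − V_TN, so the device is in saturation.
KCL at the drain: ½ k_n (V_GS − V_TN)² = (V_DD − V_GS)/R.
Let x = V_GS − 0.353. Then 91.3 x² + x − 12.05 = 0, giving x = 0.358 V (positive root), so V_GS = 0.711 V.
I_D = (V_DD − V_GS)/R = (12.4 − 0.711) / 45.9 = 0.255 mA.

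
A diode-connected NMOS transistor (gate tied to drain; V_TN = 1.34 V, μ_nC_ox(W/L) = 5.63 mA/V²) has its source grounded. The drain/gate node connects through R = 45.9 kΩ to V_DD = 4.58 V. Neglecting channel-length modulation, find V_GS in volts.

V_GS = 1.49 V

With gate tied to drain, V_GS = V_DS ≥ V_GS − V_TN, so the device is in saturation.
KCL at the drain: ½ k_n (V_GS − V_TN)² = (V_DD − V_GS)/R.
Let x = V_GS − 1.34. Then 129 x² + x − 3.24 = 0, giving x = 0.155 V (positive root), so V_GS = 1.49 V.
I_D = (V_DD − V_GS)/R = (4.58 − 1.49) / 45.9 = 0.0672 mA.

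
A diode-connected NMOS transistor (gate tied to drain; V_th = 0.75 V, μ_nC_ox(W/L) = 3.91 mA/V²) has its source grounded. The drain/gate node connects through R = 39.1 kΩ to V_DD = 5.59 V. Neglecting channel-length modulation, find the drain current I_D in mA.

I_D = 0.118 mA

With gate tied to drain, V_GS = V_DS ≥ V_GS − V_th, so the device is in saturation.
KCL at the drain: ½ k_n (V_GS − V_th)² = (V_DD − V_GS)/R.
Let x = V_GS − 0.75. Then 76.4 x² + x − 4.84 = 0, giving x = 0.245 V (positive root), so V_GS = 0.995 V.
I_D = (V_DD − V_GS)/R = (5.59 − 0.995) / 39.1 = 0.118 mA.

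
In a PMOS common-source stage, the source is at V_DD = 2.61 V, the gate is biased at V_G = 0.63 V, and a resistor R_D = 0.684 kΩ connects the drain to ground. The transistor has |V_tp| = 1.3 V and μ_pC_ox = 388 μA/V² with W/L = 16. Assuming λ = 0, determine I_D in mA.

I_D = 1.44 mA

V_SG = V_DD − V_G = 2.61 − 0.63 = 1.98 V, so V_ov = 1.98 − 1.3 = 0.68 V.
k_p = μ_pC_ox · (W/L) = 6.208 mA/V².
Assume saturation: I_D = ½ k_p V_ov² = 0.5 × 6.208 × 0.68² = 1.44 mA, giving V_SD = V_DD − I_D R_D = 2.61 − 1.44 × 0.684 = 1.63 V.
V_SD = 1.63 V ≥ V_ov = 0.68 V, confirming saturation.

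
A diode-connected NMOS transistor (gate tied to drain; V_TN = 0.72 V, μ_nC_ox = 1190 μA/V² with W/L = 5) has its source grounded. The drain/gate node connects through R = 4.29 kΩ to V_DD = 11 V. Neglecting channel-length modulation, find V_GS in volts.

V_GS = 1.58 V

With gate tied to drain, V_GS = V_DS ≥ V_GS − V_TN, so the device is in saturation.
k_n = μ_nC_ox · (W/L) = 5.95 mA/V².
KCL at the drain: ½ k_n (V_GS − V_TN)² = (V_DD − V_GS)/R.
Let x = V_GS − 0.72. Then 12.8 x² + x − 10.28 = 0, giving x = 0.859 V (positive root), so V_GS = 1.58 V.
I_D = (V_DD − V_GS)/R = (11 − 1.58) / 4.29 = 2.2 mA.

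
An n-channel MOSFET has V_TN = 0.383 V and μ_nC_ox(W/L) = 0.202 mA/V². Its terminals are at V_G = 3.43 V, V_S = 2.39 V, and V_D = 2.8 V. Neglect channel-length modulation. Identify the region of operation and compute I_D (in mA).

V_GS = V_G − V_S = 3.43 − 2.39 = 1.04 V; V_DS = V_D − V_S = 2.8 − 2.39 = 0.41 V.
V_ov = V_GS − V_TN = 1.04 − 0.383 = 0.657 V.
Since V_DS = 0.41 V < V_ov = 0.657 V, the device is in the triode region.
I_D = k_n [V_ov · V_DS − ½ V_DS²] = 0.202 × [0.657 × 0.41 − 0.5 × 0.41²] = 0.0374 mA.

Triode; I_D = 0.0374 mA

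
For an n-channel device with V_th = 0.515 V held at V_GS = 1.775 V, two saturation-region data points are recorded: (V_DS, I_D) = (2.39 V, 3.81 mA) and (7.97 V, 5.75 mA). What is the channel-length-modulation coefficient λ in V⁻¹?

With V_GS fixed, I_D ∝ (1 + λ V_DS) in saturation, so I_D2/I_D1 = (1 + λ V_DS2)/(1 + λ V_DS1).
5.75/3.81 = 1.509 = (1 + 7.97 λ)/(1 + 2.39 λ).
Solving: λ (I_D1 V_DS2 − I_D2 V_DS1) = I_D2 − I_D1, so λ = (5.75 − 3.81) / (3.81 × 7.97 − 5.75 × 2.39) = 1.94 / 16.6 = 0.117 V⁻¹.

λ = 0.117 V⁻¹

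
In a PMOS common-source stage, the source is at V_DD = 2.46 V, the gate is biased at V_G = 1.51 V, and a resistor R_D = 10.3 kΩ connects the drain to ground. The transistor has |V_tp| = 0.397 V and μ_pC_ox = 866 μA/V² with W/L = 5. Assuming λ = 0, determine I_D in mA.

V_SG = V_DD − V_G = 2.46 − 1.51 = 0.95 V, so V_ov = 0.95 − 0.397 = 0.553 V.
k_p = μ_pC_ox · (W/L) = 4.33 mA/V².
Assume saturation: I_D = ½ k_p V_ov² = 0.5 × 4.33 × 0.553² = 0.662 mA, giving V_SD = V_DD − I_D R_D = 2.46 − 0.662 × 10.3 = -4.36 V.
But -4.36 V < V_ov = 0.553 V, so the device is actually in triode.
In triode I_D = k_p[V_ov V_SD − ½ V_SD²] and I_D = (V_DD − V_SD)/R_D. Equating: 22.3 V_SD² − 25.66 V_SD + 2.46 = 0, giving V_SD = 0.106 V (the root below V_ov).
I_D = (2.46 − 0.106) / 10.3 = 0.229 mA.

I_D = 0.229 mA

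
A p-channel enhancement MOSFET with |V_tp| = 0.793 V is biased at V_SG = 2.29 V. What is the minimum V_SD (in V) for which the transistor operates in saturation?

V_SD,sat = 1.50 V

The boundary between triode and saturation is V_SD = V_SG − |V_tp| = V_ov.
V_ov = 2.29 − 0.793 = 1.5 V.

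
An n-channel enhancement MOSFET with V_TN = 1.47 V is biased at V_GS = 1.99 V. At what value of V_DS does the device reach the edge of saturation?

V_DS,sat = 0.520 V

The boundary between triode and saturation is V_DS = V_GS − V_TN = V_ov.
V_ov = 1.99 − 1.47 = 0.52 V.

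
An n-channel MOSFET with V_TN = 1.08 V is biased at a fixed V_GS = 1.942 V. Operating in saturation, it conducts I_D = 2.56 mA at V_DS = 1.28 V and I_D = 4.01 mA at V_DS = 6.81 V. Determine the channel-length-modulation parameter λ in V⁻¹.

λ = 0.118 V⁻¹

With V_GS fixed, I_D ∝ (1 + λ V_DS) in saturation, so I_D2/I_D1 = (1 + λ V_DS2)/(1 + λ V_DS1).
4.01/2.56 = 1.566 = (1 + 6.81 λ)/(1 + 1.28 λ).
Solving: λ (I_D1 V_DS2 − I_D2 V_DS1) = I_D2 − I_D1, so λ = (4.01 − 2.56) / (2.56 × 6.81 − 4.01 × 1.28) = 1.45 / 12.3 = 0.118 V⁻¹.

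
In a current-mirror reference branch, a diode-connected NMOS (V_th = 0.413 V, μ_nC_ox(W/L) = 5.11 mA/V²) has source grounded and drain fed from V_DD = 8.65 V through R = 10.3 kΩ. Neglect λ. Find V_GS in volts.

V_GS = 0.954 V

With gate tied to drain, V_GS = V_DS ≥ V_GS − V_th, so the device is in saturation.
KCL at the drain: ½ k_n (V_GS − V_th)² = (V_DD − V_GS)/R.
Let x = V_GS − 0.413. Then 26.3 x² + x − 8.237 = 0, giving x = 0.541 V (positive root), so V_GS = 0.954 V.
I_D = (V_DD − V_GS)/R = (8.65 − 0.954) / 10.3 = 0.747 mA.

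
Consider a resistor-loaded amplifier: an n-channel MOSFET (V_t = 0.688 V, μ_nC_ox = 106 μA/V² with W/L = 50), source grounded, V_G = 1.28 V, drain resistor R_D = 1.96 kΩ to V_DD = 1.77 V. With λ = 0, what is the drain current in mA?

I_D = 0.738 mA

V_GS = V_G = 1.28 V, so V_ov = 1.28 − 0.688 = 0.592 V.
k_n = μ_nC_ox · (W/L) = 5.3 mA/V².
Assume saturation: I_D = ½ k_n V_ov² = 0.5 × 5.3 × 0.592² = 0.929 mA, giving V_DS = V_DD − I_D R_D = 1.77 − 0.929 × 1.96 = -0.0503 V.
But -0.0503 V < V_ov = 0.592 V, so the device is actually in triode.
In triode I_D = k_n[V_ov V_DS − ½ V_DS²] and I_D = (V_DD − V_DS)/R_D. Equating: 5.19 V_DS² − 7.15 V_DS + 1.77 = 0, giving V_DS = 0.324 V (the root below V_ov).
I_D = (1.77 − 0.324) / 1.96 = 0.738 mA.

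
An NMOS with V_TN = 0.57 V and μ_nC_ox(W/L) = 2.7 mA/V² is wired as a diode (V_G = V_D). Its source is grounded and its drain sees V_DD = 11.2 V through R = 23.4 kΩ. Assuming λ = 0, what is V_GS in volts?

V_GS = 1.13 V

With gate tied to drain, V_GS = V_DS ≥ V_GS − V_TN, so the device is in saturation.
KCL at the drain: ½ k_n (V_GS − V_TN)² = (V_DD − V_GS)/R.
Let x = V_GS − 0.57. Then 31.6 x² + x − 10.63 = 0, giving x = 0.564 V (positive root), so V_GS = 1.13 V.
I_D = (V_DD − V_GS)/R = (11.2 − 1.13) / 23.4 = 0.43 mA.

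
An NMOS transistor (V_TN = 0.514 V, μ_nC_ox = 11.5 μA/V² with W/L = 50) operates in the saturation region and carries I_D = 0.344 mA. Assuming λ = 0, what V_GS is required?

V_GS = 1.61 V

k_n = μ_nC_ox · (W/L) = 0.575 mA/V².
In saturation I_D = ½ k_n (V_GS − V_TN)², so V_GS − V_TN = √(2 I_D / k_n) = √(2 × 0.344 / 0.575) = 1.09 V.
V_GS = 0.514 + 1.09 = 1.61 V.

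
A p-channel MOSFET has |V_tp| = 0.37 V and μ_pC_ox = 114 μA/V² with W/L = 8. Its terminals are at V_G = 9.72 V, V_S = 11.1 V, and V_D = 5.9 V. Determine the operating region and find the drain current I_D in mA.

V_SG = V_S − V_G = 11.1 − 9.72 = 1.38 V; V_SD = V_S − V_D = 11.1 − 5.9 = 5.2 V.
k_p = μ_pC_ox · (W/L) = 0.912 mA/V².
V_ov = V_SG − |V_tp| = 1.38 − 0.37 = 1.01 V.
Since V_SD = 5.2 V ≥ V_ov = 1.01 V, the device is in saturation.
I_D = ½ k_p V_ov² = 0.5 × 0.912 × 1.01² = 0.465 mA.

Saturation; I_D = 0.465 mA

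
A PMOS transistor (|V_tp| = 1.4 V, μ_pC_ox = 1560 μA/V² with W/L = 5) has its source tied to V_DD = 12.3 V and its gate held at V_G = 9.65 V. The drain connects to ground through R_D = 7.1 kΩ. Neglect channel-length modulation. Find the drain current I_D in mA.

V_SG = V_DD − V_G = 12.3 − 9.65 = 2.65 V, so V_ov = 2.65 − 1.4 = 1.25 V.
k_p = μ_pC_ox · (W/L) = 7.8 mA/V².
Assume saturation: I_D = ½ k_p V_ov² = 0.5 × 7.8 × 1.25² = 6.09 mA, giving V_SD = V_DD − I_D R_D = 12.3 − 6.09 × 7.1 = -31 V.
But -31 V < V_ov = 1.25 V, so the device is actually in triode.
In triode I_D = k_p[V_ov V_SD − ½ V_SD²] and I_D = (V_DD − V_SD)/R_D. Equating: 27.7 V_SD² − 70.23 V_SD + 12.3 = 0, giving V_SD = 0.189 V (the root below V_ov).
I_D = (12.3 − 0.189) / 7.1 = 1.71 mA.

I_D = 1.71 mA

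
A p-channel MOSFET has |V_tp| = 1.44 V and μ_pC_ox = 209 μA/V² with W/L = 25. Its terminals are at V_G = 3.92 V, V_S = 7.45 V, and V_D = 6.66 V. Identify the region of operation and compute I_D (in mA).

V_SG = V_S − V_G = 7.45 − 3.92 = 3.53 V; V_SD = V_S − V_D = 7.45 − 6.66 = 0.79 V.
k_p = μ_pC_ox · (W/L) = 5.225 mA/V².
V_ov = V_SG − |V_tp| = 3.53 − 1.44 = 2.09 V.
Since V_SD = 0.79 V < V_ov = 2.09 V, the device is in the triode region.
I_D = k_p [V_ov · V_SD − ½ V_SD²] = 5.225 × [2.09 × 0.79 − 0.5 × 0.79²] = 7 mA.

Triode; I_D = 7.00 mA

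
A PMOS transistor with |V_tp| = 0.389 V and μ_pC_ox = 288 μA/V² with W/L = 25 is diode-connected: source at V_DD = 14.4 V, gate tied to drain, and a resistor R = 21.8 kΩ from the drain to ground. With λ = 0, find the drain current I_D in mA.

I_D = 0.624 mA

With gate tied to drain, V_SG = V_SD ≥ V_SG − |V_tp|, so the device is in saturation.
k_p = μ_pC_ox · (W/L) = 7.2 mA/V².
KCL at the drain: ½ k_p (V_SG − |V_tp|)² = (V_DD − V_SG)/R.
Let x = V_SG − 0.389. Then 78.5 x² + x − 14.01 = 0, giving x = 0.416 V (positive root), so V_SG = 0.805 V.
I_D = (V_DD − V_SG)/R = (14.4 − 0.805) / 21.8 = 0.624 mA.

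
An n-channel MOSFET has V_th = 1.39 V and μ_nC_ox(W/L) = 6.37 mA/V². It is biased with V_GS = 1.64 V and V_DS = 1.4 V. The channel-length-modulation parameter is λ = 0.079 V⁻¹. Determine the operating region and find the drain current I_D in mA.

Saturation; I_D = 0.221 mA

V_ov = V_GS − V_th = 1.64 − 1.39 = 0.25 V.
Since V_DS = 1.4 V ≥ V_ov = 0.25 V, the device is in saturation.
I_D = ½ k_n V_ov² (1 + λ V_DS) = 0.5 × 6.37 × 0.25² × (1 + 0.079 × 1.4) = 0.221 mA.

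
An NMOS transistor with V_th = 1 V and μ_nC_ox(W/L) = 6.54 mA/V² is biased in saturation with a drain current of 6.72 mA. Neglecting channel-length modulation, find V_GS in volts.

V_GS = 2.43 V

In saturation I_D = ½ k_n (V_GS − V_th)², so V_GS − V_th = √(2 I_D / k_n) = √(2 × 6.72 / 6.54) = 1.43 V.
V_GS = 1 + 1.43 = 2.43 V.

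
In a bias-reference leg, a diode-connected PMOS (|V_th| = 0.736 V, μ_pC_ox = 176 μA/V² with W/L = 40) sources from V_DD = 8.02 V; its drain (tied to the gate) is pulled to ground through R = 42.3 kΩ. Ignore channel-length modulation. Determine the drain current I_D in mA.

With gate tied to drain, V_SG = V_SD ≥ V_SG − |V_th|, so the device is in saturation.
k_p = μ_pC_ox · (W/L) = 7.04 mA/V².
KCL at the drain: ½ k_p (V_SG − |V_th|)² = (V_DD − V_SG)/R.
Let x = V_SG − 0.736. Then 149 x² + x − 7.284 = 0, giving x = 0.218 V (positive root), so V_SG = 0.954 V.
I_D = (V_DD − V_SG)/R = (8.02 − 0.954) / 42.3 = 0.167 mA.

I_D = 0.167 mA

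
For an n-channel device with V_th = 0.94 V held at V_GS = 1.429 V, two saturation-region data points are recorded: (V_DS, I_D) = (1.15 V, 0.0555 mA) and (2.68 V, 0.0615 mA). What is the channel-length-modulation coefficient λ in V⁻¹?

λ = 0.0769 V⁻¹

With V_GS fixed, I_D ∝ (1 + λ V_DS) in saturation, so I_D2/I_D1 = (1 + λ V_DS2)/(1 + λ V_DS1).
0.0615/0.0555 = 1.108 = (1 + 2.68 λ)/(1 + 1.15 λ).
Solving: λ (I_D1 V_DS2 − I_D2 V_DS1) = I_D2 − I_D1, so λ = (0.0615 − 0.0555) / (0.0555 × 2.68 − 0.0615 × 1.15) = 0.006 / 0.078 = 0.0769 V⁻¹.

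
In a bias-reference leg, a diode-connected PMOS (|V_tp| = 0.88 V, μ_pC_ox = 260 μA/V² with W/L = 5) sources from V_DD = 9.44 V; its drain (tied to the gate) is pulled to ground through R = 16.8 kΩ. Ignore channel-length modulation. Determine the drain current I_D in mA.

With gate tied to drain, V_SG = V_SD ≥ V_SG − |V_tp|, so the device is in saturation.
k_p = μ_pC_ox · (W/L) = 1.3 mA/V².
KCL at the drain: ½ k_p (V_SG − |V_tp|)² = (V_DD − V_SG)/R.
Let x = V_SG − 0.88. Then 10.9 x² + x − 8.56 = 0, giving x = 0.841 V (positive root), so V_SG = 1.72 V.
I_D = (V_DD − V_SG)/R = (9.44 − 1.72) / 16.8 = 0.459 mA.

I_D = 0.459 mA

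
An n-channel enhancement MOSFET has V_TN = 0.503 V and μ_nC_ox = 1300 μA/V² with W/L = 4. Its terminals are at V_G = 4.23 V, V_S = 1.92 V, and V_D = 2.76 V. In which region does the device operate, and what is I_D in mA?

V_GS = V_G − V_S = 4.23 − 1.92 = 2.31 V; V_DS = V_D − V_S = 2.76 − 1.92 = 0.84 V.
k_n = μ_nC_ox · (W/L) = 5.2 mA/V².
V_ov = V_GS − V_TN = 2.31 − 0.503 = 1.81 V.
Since V_DS = 0.84 V < V_ov = 1.81 V, the device is in the triode region.
I_D = k_n [V_ov · V_DS − ½ V_DS²] = 5.2 × [1.81 × 0.84 − 0.5 × 0.84²] = 6.06 mA.

Triode; I_D = 6.06 mA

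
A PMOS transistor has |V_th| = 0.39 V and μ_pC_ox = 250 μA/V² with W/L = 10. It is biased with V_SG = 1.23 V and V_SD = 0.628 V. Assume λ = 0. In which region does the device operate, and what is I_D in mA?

Triode; I_D = 0.826 mA

k_p = μ_pC_ox · (W/L) = 2.5 mA/V².
V_ov = V_SG − |V_th| = 1.23 − 0.39 = 0.84 V.
Since V_SD = 0.628 V < V_ov = 0.84 V, the device is in the triode region.
I_D = k_p [V_ov · V_SD − ½ V_SD²] = 2.5 × [0.84 × 0.628 − 0.5 × 0.628²] = 0.826 mA.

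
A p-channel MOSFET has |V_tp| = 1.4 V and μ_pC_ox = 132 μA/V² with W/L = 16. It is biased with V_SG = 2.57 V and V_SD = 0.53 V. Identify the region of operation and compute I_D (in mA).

k_p = μ_pC_ox · (W/L) = 2.112 mA/V².
V_ov = V_SG − |V_tp| = 2.57 − 1.4 = 1.17 V.
Since V_SD = 0.53 V < V_ov = 1.17 V, the device is in the triode region.
I_D = k_p [V_ov · V_SD − ½ V_SD²] = 2.112 × [1.17 × 0.53 − 0.5 × 0.53²] = 1.01 mA.

Triode; I_D = 1.01 mA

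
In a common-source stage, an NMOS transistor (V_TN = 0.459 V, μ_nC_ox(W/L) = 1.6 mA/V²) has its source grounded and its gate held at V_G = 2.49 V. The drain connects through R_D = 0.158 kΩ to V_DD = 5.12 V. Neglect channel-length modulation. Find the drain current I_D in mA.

I_D = 3.30 mA

V_GS = V_G = 2.49 V, so V_ov = 2.49 − 0.459 = 2.03 V.
Assume saturation: I_D = ½ k_n V_ov² = 0.5 × 1.6 × 2.03² = 3.3 mA, giving V_DS = V_DD − I_D R_D = 5.12 − 3.3 × 0.158 = 4.6 V.
V_DS = 4.6 V ≥ V_ov = 2.03 V, confirming saturation.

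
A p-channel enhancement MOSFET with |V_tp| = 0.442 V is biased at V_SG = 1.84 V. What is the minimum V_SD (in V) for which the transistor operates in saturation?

The boundary between triode and saturation is V_SD = V_SG − |V_tp| = V_ov.
V_ov = 1.84 − 0.442 = 1.4 V.

V_SD,sat = 1.40 V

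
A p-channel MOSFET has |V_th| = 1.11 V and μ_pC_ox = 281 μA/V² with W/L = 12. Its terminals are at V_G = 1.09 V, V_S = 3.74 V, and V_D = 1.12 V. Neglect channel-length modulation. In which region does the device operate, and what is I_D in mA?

V_SG = V_S − V_G = 3.74 − 1.09 = 2.65 V; V_SD = V_S − V_D = 3.74 − 1.12 = 2.62 V.
k_p = μ_pC_ox · (W/L) = 3.372 mA/V².
V_ov = V_SG − |V_th| = 2.65 − 1.11 = 1.54 V.
Since V_SD = 2.62 V ≥ V_ov = 1.54 V, the device is in saturation.
I_D = ½ k_p V_ov² = 0.5 × 3.372 × 1.54² = 4 mA.

Saturation; I_D = 4.00 mA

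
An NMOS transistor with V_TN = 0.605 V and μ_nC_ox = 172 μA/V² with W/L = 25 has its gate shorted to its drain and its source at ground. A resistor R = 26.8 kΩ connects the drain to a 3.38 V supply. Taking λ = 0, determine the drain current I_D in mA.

With gate tied to drain, V_GS = V_DS ≥ V_GS − V_TN, so the device is in saturation.
k_n = μ_nC_ox · (W/L) = 4.3 mA/V².
KCL at the drain: ½ k_n (V_GS − V_TN)² = (V_DD − V_GS)/R.
Let x = V_GS − 0.605. Then 57.6 x² + x − 2.775 = 0, giving x = 0.211 V (positive root), so V_GS = 0.816 V.
I_D = (V_DD − V_GS)/R = (3.38 − 0.816) / 26.8 = 0.0957 mA.

I_D = 0.0957 mA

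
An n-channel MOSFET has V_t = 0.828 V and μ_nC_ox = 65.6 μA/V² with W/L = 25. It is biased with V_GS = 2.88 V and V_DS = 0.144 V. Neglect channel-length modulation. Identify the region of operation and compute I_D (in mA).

Triode; I_D = 0.468 mA

k_n = μ_nC_ox · (W/L) = 1.64 mA/V².
V_ov = V_GS − V_t = 2.88 − 0.828 = 2.05 V.
Since V_DS = 0.144 V < V_ov = 2.05 V, the device is in the triode region.
I_D = k_n [V_ov · V_DS − ½ V_DS²] = 1.64 × [2.05 × 0.144 − 0.5 × 0.144²] = 0.468 mA.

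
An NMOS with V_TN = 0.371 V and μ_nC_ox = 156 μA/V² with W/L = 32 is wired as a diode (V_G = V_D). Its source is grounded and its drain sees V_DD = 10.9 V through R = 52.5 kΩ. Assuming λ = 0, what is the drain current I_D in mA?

I_D = 0.195 mA

With gate tied to drain, V_GS = V_DS ≥ V_GS − V_TN, so the device is in saturation.
k_n = μ_nC_ox · (W/L) = 4.992 mA/V².
KCL at the drain: ½ k_n (V_GS − V_TN)² = (V_DD − V_GS)/R.
Let x = V_GS − 0.371. Then 131 x² + x − 10.53 = 0, giving x = 0.28 V (positive root), so V_GS = 0.651 V.
I_D = (V_DD − V_GS)/R = (10.9 − 0.651) / 52.5 = 0.195 mA.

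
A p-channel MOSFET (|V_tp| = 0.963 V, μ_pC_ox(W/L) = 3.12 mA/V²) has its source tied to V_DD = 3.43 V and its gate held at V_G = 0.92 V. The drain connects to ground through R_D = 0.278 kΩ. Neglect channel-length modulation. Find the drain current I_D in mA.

V_SG = V_DD − V_G = 3.43 − 0.92 = 2.51 V, so V_ov = 2.51 − 0.963 = 1.55 V.
Assume saturation: I_D = ½ k_p V_ov² = 0.5 × 3.12 × 1.55² = 3.73 mA, giving V_SD = V_DD − I_D R_D = 3.43 − 3.73 × 0.278 = 2.39 V.
V_SD = 2.39 V ≥ V_ov = 1.55 V, confirming saturation.

I_D = 3.73 mA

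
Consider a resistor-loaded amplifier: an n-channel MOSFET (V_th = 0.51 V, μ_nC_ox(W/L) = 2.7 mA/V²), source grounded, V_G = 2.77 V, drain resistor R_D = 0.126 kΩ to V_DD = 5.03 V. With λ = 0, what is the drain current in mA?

I_D = 6.90 mA

V_GS = V_G = 2.77 V, so V_ov = 2.77 − 0.51 = 2.26 V.
Assume saturation: I_D = ½ k_n V_ov² = 0.5 × 2.7 × 2.26² = 6.9 mA, giving V_DS = V_DD − I_D R_D = 5.03 − 6.9 × 0.126 = 4.16 V.
V_DS = 4.16 V ≥ V_ov = 2.26 V, confirming saturation.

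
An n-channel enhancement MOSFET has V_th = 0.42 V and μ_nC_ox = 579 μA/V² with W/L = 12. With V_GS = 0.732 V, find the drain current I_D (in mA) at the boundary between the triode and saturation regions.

I_D = 0.338 mA

At the boundary V_DS = V_ov = V_GS − V_th = 0.732 − 0.42 = 0.312 V.
k_n = μ_nC_ox · (W/L) = 6.948 mA/V².
I_D = ½ k_n V_ov² = 0.5 × 6.948 × 0.312² = 0.338 mA.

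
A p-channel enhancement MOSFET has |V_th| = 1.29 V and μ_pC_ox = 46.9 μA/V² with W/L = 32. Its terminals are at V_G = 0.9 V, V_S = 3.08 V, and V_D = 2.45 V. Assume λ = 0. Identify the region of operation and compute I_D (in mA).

V_SG = V_S − V_G = 3.08 − 0.9 = 2.18 V; V_SD = V_S − V_D = 3.08 − 2.45 = 0.63 V.
k_p = μ_pC_ox · (W/L) = 1.501 mA/V².
V_ov = V_SG − |V_th| = 2.18 − 1.29 = 0.89 V.
Since V_SD = 0.63 V < V_ov = 0.89 V, the device is in the triode region.
I_D = k_p [V_ov · V_SD − ½ V_SD²] = 1.501 × [0.89 × 0.63 − 0.5 × 0.63²] = 0.544 mA.

Triode; I_D = 0.544 mA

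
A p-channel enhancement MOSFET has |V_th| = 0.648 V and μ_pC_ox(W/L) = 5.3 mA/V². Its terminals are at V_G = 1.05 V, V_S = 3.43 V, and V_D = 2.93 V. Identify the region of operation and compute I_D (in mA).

Triode; I_D = 3.93 mA

V_SG = V_S − V_G = 3.43 − 1.05 = 2.38 V; V_SD = V_S − V_D = 3.43 − 2.93 = 0.5 V.
V_ov = V_SG − |V_th| = 2.38 − 0.648 = 1.73 V.
Since V_SD = 0.5 V < V_ov = 1.73 V, the device is in the triode region.
I_D = k_p [V_ov · V_SD − ½ V_SD²] = 5.3 × [1.73 × 0.5 − 0.5 × 0.5²] = 3.93 mA.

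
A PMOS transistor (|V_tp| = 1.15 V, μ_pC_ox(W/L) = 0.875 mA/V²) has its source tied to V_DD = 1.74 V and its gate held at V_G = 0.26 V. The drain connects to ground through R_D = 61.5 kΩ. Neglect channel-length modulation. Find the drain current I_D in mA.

I_D = 0.0265 mA

V_SG = V_DD − V_G = 1.74 − 0.26 = 1.48 V, so V_ov = 1.48 − 1.15 = 0.33 V.
Assume saturation: I_D = ½ k_p V_ov² = 0.5 × 0.875 × 0.33² = 0.0476 mA, giving V_SD = V_DD − I_D R_D = 1.74 − 0.0476 × 61.5 = -1.19 V.
But -1.19 V < V_ov = 0.33 V, so the device is actually in triode.
In triode I_D = k_p[V_ov V_SD − ½ V_SD²] and I_D = (V_DD − V_SD)/R_D. Equating: 26.9 V_SD² − 18.76 V_SD + 1.74 = 0, giving V_SD = 0.11 V (the root below V_ov).
I_D = (1.74 − 0.11) / 61.5 = 0.0265 mA.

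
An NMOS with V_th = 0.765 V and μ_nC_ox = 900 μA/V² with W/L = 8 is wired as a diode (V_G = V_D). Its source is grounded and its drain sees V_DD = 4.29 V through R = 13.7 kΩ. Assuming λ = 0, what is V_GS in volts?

V_GS = 1.02 V

With gate tied to drain, V_GS = V_DS ≥ V_GS − V_th, so the device is in saturation.
k_n = μ_nC_ox · (W/L) = 7.2 mA/V².
KCL at the drain: ½ k_n (V_GS − V_th)² = (V_DD − V_GS)/R.
Let x = V_GS − 0.765. Then 49.3 x² + x − 3.525 = 0, giving x = 0.257 V (positive root), so V_GS = 1.02 V.
I_D = (V_DD − V_GS)/R = (4.29 − 1.02) / 13.7 = 0.239 mA.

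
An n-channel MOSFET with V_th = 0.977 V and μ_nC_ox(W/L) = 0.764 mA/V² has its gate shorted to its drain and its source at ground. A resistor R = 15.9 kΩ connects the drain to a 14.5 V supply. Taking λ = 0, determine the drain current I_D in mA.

With gate tied to drain, V_GS = V_DS ≥ V_GS − V_th, so the device is in saturation.
KCL at the drain: ½ k_n (V_GS − V_th)² = (V_DD − V_GS)/R.
Let x = V_GS − 0.977. Then 6.07 x² + x − 13.52 = 0, giving x = 1.41 V (positive root), so V_GS = 2.39 V.
I_D = (V_DD − V_GS)/R = (14.5 − 2.39) / 15.9 = 0.762 mA.

I_D = 0.762 mA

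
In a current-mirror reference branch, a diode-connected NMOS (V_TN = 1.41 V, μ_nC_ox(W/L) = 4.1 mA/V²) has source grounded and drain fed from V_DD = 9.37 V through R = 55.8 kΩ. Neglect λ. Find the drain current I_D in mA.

I_D = 0.138 mA

With gate tied to drain, V_GS = V_DS ≥ V_GS − V_TN, so the device is in saturation.
KCL at the drain: ½ k_n (V_GS − V_TN)² = (V_DD − V_GS)/R.
Let x = V_GS − 1.41. Then 114 x² + x − 7.96 = 0, giving x = 0.259 V (positive root), so V_GS = 1.67 V.
I_D = (V_DD − V_GS)/R = (9.37 − 1.67) / 55.8 = 0.138 mA.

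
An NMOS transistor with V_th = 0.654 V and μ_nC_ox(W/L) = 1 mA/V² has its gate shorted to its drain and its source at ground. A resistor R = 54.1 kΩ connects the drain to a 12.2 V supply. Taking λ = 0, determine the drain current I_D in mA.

I_D = 0.202 mA

With gate tied to drain, V_GS = V_DS ≥ V_GS − V_th, so the device is in saturation.
KCL at the drain: ½ k_n (V_GS − V_th)² = (V_DD − V_GS)/R.
Let x = V_GS − 0.654. Then 27.1 x² + x − 11.55 = 0, giving x = 0.635 V (positive root), so V_GS = 1.29 V.
I_D = (V_DD − V_GS)/R = (12.2 − 1.29) / 54.1 = 0.202 mA.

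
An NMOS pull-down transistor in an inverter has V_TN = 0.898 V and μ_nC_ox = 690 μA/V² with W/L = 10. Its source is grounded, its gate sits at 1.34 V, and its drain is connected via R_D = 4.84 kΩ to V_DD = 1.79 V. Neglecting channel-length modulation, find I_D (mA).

I_D = 0.343 mA

V_GS = V_G = 1.34 V, so V_ov = 1.34 − 0.898 = 0.442 V.
k_n = μ_nC_ox · (W/L) = 6.9 mA/V².
Assume saturation: I_D = ½ k_n V_ov² = 0.5 × 6.9 × 0.442² = 0.674 mA, giving V_DS = V_DD − I_D R_D = 1.79 − 0.674 × 4.84 = -1.47 V.
But -1.47 V < V_ov = 0.442 V, so the device is actually in triode.
In triode I_D = k_n[V_ov V_DS − ½ V_DS²] and I_D = (V_DD − V_DS)/R_D. Equating: 16.7 V_DS² − 15.76 V_DS + 1.79 = 0, giving V_DS = 0.132 V (the root below V_ov).
I_D = (1.79 − 0.132) / 4.84 = 0.343 mA.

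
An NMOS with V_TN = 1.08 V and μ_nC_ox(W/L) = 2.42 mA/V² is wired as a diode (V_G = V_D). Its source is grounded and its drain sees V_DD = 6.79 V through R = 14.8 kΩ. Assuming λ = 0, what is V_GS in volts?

V_GS = 1.62 V

With gate tied to drain, V_GS = V_DS ≥ V_GS − V_TN, so the device is in saturation.
KCL at the drain: ½ k_n (V_GS − V_TN)² = (V_DD − V_GS)/R.
Let x = V_GS − 1.08. Then 17.9 x² + x − 5.71 = 0, giving x = 0.537 V (positive root), so V_GS = 1.62 V.
I_D = (V_DD − V_GS)/R = (6.79 − 1.62) / 14.8 = 0.349 mA.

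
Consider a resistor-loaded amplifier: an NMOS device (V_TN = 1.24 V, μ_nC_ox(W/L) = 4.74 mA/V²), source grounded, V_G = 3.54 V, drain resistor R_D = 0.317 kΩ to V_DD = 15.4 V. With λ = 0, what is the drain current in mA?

I_D = 12.5 mA

V_GS = V_G = 3.54 V, so V_ov = 3.54 − 1.24 = 2.3 V.
Assume saturation: I_D = ½ k_n V_ov² = 0.5 × 4.74 × 2.3² = 12.5 mA, giving V_DS = V_DD − I_D R_D = 15.4 − 12.5 × 0.317 = 11.4 V.
V_DS = 11.4 V ≥ V_ov = 2.3 V, confirming saturation.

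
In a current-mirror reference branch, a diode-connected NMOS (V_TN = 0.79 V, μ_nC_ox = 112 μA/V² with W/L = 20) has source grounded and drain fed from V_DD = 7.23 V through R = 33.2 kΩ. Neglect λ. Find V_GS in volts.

With gate tied to drain, V_GS = V_DS ≥ V_GS − V_TN, so the device is in saturation.
k_n = μ_nC_ox · (W/L) = 2.24 mA/V².
KCL at the drain: ½ k_n (V_GS − V_TN)² = (V_DD − V_GS)/R.
Let x = V_GS − 0.79. Then 37.2 x² + x − 6.44 = 0, giving x = 0.403 V (positive root), so V_GS = 1.19 V.
I_D = (V_DD − V_GS)/R = (7.23 − 1.19) / 33.2 = 0.182 mA.

V_GS = 1.19 V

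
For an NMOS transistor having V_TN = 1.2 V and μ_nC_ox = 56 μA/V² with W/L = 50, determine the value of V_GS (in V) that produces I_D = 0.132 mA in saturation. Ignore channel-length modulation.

k_n = μ_nC_ox · (W/L) = 2.8 mA/V².
In saturation I_D = ½ k_n (V_GS − V_TN)², so V_GS − V_TN = √(2 I_D / k_n) = √(2 × 0.132 / 2.8) = 0.307 V.
V_GS = 1.2 + 0.307 = 1.51 V.

V_GS = 1.51 V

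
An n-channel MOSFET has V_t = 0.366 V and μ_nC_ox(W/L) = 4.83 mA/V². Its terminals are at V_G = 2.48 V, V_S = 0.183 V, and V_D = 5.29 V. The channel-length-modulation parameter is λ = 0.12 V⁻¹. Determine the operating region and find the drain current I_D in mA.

V_GS = V_G − V_S = 2.48 − 0.183 = 2.3 V; V_DS = V_D − V_S = 5.29 − 0.183 = 5.11 V.
V_ov = V_GS − V_t = 2.3 − 0.366 = 1.93 V.
Since V_DS = 5.11 V ≥ V_ov = 1.93 V, the device is in saturation.
I_D = ½ k_n V_ov² (1 + λ V_DS) = 0.5 × 4.83 × 1.93² × (1 + 0.12 × 5.11) = 14.5 mA.

Saturation; I_D = 14.5 mA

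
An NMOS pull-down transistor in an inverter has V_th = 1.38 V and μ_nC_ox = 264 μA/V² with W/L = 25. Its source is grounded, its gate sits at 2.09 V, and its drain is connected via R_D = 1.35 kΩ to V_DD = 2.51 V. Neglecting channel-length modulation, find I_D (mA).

I_D = 1.50 mA

V_GS = V_G = 2.09 V, so V_ov = 2.09 − 1.38 = 0.71 V.
k_n = μ_nC_ox · (W/L) = 6.6 mA/V².
Assume saturation: I_D = ½ k_n V_ov² = 0.5 × 6.6 × 0.71² = 1.66 mA, giving V_DS = V_DD − I_D R_D = 2.51 − 1.66 × 1.35 = 0.264 V.
But 0.264 V < V_ov = 0.71 V, so the device is actually in triode.
In triode I_D = k_n[V_ov V_DS − ½ V_DS²] and I_D = (V_DD − V_DS)/R_D. Equating: 4.46 V_DS² − 7.326 V_DS + 2.51 = 0, giving V_DS = 0.487 V (the root below V_ov).
I_D = (2.51 − 0.487) / 1.35 = 1.5 mA.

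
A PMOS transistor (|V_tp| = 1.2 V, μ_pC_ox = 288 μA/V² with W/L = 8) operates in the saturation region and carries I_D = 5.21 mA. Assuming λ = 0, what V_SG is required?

V_SG = 3.33 V

k_p = μ_pC_ox · (W/L) = 2.304 mA/V².
In saturation I_D = ½ k_p (V_SG − |V_tp|)², so V_SG − |V_tp| = √(2 I_D / k_p) = √(2 × 5.21 / 2.304) = 2.13 V.
V_SG = 1.2 + 2.13 = 3.33 V.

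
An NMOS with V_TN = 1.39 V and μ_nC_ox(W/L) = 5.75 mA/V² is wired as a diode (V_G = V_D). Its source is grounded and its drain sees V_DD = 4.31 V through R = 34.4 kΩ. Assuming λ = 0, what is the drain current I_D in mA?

I_D = 0.0800 mA

With gate tied to drain, V_GS = V_DS ≥ V_GS − V_TN, so the device is in saturation.
KCL at the drain: ½ k_n (V_GS − V_TN)² = (V_DD − V_GS)/R.
Let x = V_GS − 1.39. Then 98.9 x² + x − 2.92 = 0, giving x = 0.167 V (positive root), so V_GS = 1.56 V.
I_D = (V_DD − V_GS)/R = (4.31 − 1.56) / 34.4 = 0.08 mA.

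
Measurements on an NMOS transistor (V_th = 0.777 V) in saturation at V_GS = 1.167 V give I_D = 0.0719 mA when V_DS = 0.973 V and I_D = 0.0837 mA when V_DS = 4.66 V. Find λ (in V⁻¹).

λ = 0.0465 V⁻¹

With V_GS fixed, I_D ∝ (1 + λ V_DS) in saturation, so I_D2/I_D1 = (1 + λ V_DS2)/(1 + λ V_DS1).
0.0837/0.0719 = 1.164 = (1 + 4.66 λ)/(1 + 0.973 λ).
Solving: λ (I_D1 V_DS2 − I_D2 V_DS1) = I_D2 − I_D1, so λ = (0.0837 − 0.0719) / (0.0719 × 4.66 − 0.0837 × 0.973) = 0.0118 / 0.254 = 0.0465 V⁻¹.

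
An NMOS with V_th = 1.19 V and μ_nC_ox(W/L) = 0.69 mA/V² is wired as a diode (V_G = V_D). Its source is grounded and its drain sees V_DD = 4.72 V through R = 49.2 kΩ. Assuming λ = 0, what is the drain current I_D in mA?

I_D = 0.0631 mA

With gate tied to drain, V_GS = V_DS ≥ V_GS − V_th, so the device is in saturation.
KCL at the drain: ½ k_n (V_GS − V_th)² = (V_DD − V_GS)/R.
Let x = V_GS − 1.19. Then 17 x² + x − 3.53 = 0, giving x = 0.428 V (positive root), so V_GS = 1.62 V.
I_D = (V_DD − V_GS)/R = (4.72 − 1.62) / 49.2 = 0.0631 mA.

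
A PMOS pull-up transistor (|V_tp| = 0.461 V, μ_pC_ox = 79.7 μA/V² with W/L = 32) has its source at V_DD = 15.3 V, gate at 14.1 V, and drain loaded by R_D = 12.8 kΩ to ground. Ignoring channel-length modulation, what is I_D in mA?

V_SG = V_DD − V_G = 15.3 − 14.1 = 1.2 V, so V_ov = 1.2 − 0.461 = 0.739 V.
k_p = μ_pC_ox · (W/L) = 2.55 mA/V².
Assume saturation: I_D = ½ k_p V_ov² = 0.5 × 2.55 × 0.739² = 0.696 mA, giving V_SD = V_DD − I_D R_D = 15.3 − 0.696 × 12.8 = 6.39 V.
V_SD = 6.39 V ≥ V_ov = 0.739 V, confirming saturation.

I_D = 0.696 mA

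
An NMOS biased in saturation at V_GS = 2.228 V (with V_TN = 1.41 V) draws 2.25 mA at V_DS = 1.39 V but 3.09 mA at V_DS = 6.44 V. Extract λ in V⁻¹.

With V_GS fixed, I_D ∝ (1 + λ V_DS) in saturation, so I_D2/I_D1 = (1 + λ V_DS2)/(1 + λ V_DS1).
3.09/2.25 = 1.373 = (1 + 6.44 λ)/(1 + 1.39 λ).
Solving: λ (I_D1 V_DS2 − I_D2 V_DS1) = I_D2 − I_D1, so λ = (3.09 − 2.25) / (2.25 × 6.44 − 3.09 × 1.39) = 0.84 / 10.2 = 0.0824 V⁻¹.

λ = 0.0824 V⁻¹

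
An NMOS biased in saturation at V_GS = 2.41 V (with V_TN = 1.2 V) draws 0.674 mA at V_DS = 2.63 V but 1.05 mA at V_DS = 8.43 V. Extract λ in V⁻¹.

λ = 0.129 V⁻¹

With V_GS fixed, I_D ∝ (1 + λ V_DS) in saturation, so I_D2/I_D1 = (1 + λ V_DS2)/(1 + λ V_DS1).
1.05/0.674 = 1.558 = (1 + 8.43 λ)/(1 + 2.63 λ).
Solving: λ (I_D1 V_DS2 − I_D2 V_DS1) = I_D2 − I_D1, so λ = (1.05 − 0.674) / (0.674 × 8.43 − 1.05 × 2.63) = 0.376 / 2.92 = 0.129 V⁻¹.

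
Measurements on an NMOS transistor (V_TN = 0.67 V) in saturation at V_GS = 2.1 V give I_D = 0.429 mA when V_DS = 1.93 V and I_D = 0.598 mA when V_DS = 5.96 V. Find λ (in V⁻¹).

λ = 0.120 V⁻¹

With V_GS fixed, I_D ∝ (1 + λ V_DS) in saturation, so I_D2/I_D1 = (1 + λ V_DS2)/(1 + λ V_DS1).
0.598/0.429 = 1.394 = (1 + 5.96 λ)/(1 + 1.93 λ).
Solving: λ (I_D1 V_DS2 − I_D2 V_DS1) = I_D2 − I_D1, so λ = (0.598 − 0.429) / (0.429 × 5.96 − 0.598 × 1.93) = 0.169 / 1.4 = 0.12 V⁻¹.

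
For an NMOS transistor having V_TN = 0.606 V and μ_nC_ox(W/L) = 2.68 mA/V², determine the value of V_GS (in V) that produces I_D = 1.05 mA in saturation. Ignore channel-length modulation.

In saturation I_D = ½ k_n (V_GS − V_TN)², so V_GS − V_TN = √(2 I_D / k_n) = √(2 × 1.05 / 2.68) = 0.885 V.
V_GS = 0.606 + 0.885 = 1.49 V.

V_GS = 1.49 V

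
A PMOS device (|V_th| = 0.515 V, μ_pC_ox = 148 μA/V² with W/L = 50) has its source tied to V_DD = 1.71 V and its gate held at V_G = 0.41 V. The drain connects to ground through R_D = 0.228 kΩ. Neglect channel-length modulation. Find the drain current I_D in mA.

V_SG = V_DD − V_G = 1.71 − 0.41 = 1.3 V, so V_ov = 1.3 − 0.515 = 0.785 V.
k_p = μ_pC_ox · (W/L) = 7.4 mA/V².
Assume saturation: I_D = ½ k_p V_ov² = 0.5 × 7.4 × 0.785² = 2.28 mA, giving V_SD = V_DD − I_D R_D = 1.71 − 2.28 × 0.228 = 1.19 V.
V_SD = 1.19 V ≥ V_ov = 0.785 V, confirming saturation.

I_D = 2.28 mA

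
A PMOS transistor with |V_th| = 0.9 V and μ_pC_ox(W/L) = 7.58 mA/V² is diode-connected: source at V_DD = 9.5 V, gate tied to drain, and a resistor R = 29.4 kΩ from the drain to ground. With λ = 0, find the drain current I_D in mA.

With gate tied to drain, V_SG = V_SD ≥ V_SG − |V_th|, so the device is in saturation.
KCL at the drain: ½ k_p (V_SG − |V_th|)² = (V_DD − V_SG)/R.
Let x = V_SG − 0.9. Then 111 x² + x − 8.6 = 0, giving x = 0.273 V (positive root), so V_SG = 1.17 V.
I_D = (V_DD − V_SG)/R = (9.5 − 1.17) / 29.4 = 0.283 mA.

I_D = 0.283 mA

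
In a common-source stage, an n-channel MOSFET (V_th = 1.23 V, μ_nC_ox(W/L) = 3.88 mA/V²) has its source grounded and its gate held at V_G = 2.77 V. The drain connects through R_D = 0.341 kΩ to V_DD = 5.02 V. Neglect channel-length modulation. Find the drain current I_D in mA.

V_GS = V_G = 2.77 V, so V_ov = 2.77 − 1.23 = 1.54 V.
Assume saturation: I_D = ½ k_n V_ov² = 0.5 × 3.88 × 1.54² = 4.6 mA, giving V_DS = V_DD − I_D R_D = 5.02 − 4.6 × 0.341 = 3.45 V.
V_DS = 3.45 V ≥ V_ov = 1.54 V, confirming saturation.

I_D = 4.60 mA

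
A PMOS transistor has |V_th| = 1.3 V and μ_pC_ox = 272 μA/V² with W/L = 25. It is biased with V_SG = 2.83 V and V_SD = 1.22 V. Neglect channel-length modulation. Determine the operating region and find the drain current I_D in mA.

Triode; I_D = 7.63 mA

k_p = μ_pC_ox · (W/L) = 6.8 mA/V².
V_ov = V_SG − |V_th| = 2.83 − 1.3 = 1.53 V.
Since V_SD = 1.22 V < V_ov = 1.53 V, the device is in the triode region.
I_D = k_p [V_ov · V_SD − ½ V_SD²] = 6.8 × [1.53 × 1.22 − 0.5 × 1.22²] = 7.63 mA.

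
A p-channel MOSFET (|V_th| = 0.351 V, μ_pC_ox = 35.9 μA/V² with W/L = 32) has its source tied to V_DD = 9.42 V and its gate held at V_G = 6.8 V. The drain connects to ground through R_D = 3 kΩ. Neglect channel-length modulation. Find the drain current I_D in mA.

I_D = 2.63 mA

V_SG = V_DD − V_G = 9.42 − 6.8 = 2.62 V, so V_ov = 2.62 − 0.351 = 2.27 V.
k_p = μ_pC_ox · (W/L) = 1.149 mA/V².
Assume saturation: I_D = ½ k_p V_ov² = 0.5 × 1.149 × 2.27² = 2.96 mA, giving V_SD = V_DD − I_D R_D = 9.42 − 2.96 × 3 = 0.548 V.
But 0.548 V < V_ov = 2.27 V, so the device is actually in triode.
In triode I_D = k_p[V_ov V_SD − ½ V_SD²] and I_D = (V_DD − V_SD)/R_D. Equating: 1.72 V_SD² − 8.82 V_SD + 9.42 = 0, giving V_SD = 1.52 V (the root below V_ov).
I_D = (9.42 − 1.52) / 3 = 2.63 mA.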